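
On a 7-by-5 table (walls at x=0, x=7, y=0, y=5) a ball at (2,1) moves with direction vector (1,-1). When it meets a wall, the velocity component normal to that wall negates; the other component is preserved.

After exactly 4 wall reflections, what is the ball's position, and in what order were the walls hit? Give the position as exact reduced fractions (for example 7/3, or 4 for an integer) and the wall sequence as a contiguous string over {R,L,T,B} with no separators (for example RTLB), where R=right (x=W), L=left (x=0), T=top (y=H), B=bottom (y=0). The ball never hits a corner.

Final position: (1,0)
Wall sequence: BRTB

1. t=1 → B at (3,0); v=(1,1)
2. t=4 → R at (7,4); v=(-1,1)
3. t=1 → T at (6,5); v=(-1,-1)
4. t=5 → B at (1,0); v=(-1,1)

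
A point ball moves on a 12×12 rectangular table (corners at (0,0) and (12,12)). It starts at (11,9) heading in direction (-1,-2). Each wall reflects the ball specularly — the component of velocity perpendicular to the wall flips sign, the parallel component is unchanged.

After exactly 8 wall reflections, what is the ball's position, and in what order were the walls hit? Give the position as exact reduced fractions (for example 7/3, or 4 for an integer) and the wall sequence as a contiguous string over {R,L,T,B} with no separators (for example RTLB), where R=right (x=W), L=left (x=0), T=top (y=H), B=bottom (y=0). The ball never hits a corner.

Final position: (1/2,12)
Wall sequence: BTLBTRBT

1. t=9/2 → B at (13/2,0); v=(-1,2)
2. t=6 → T at (1/2,12); v=(-1,-2)
3. t=1/2 → L at (0,11); v=(1,-2)
4. t=11/2 → B at (11/2,0); v=(1,2)
5. t=6 → T at (23/2,12); v=(1,-2)
6. t=1/2 → R at (12,11); v=(-1,-2)
7. t=11/2 → B at (13/2,0); v=(-1,2)
8. t=6 → T at (1/2,12); v=(-1,-2)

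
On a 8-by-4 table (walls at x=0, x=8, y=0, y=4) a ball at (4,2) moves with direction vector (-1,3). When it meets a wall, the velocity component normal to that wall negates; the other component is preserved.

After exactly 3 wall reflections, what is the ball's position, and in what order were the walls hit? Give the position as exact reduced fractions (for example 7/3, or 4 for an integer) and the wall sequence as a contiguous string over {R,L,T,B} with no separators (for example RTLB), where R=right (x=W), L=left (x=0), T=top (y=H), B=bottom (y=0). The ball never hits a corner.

1. t=2/3 → T at (10/3,4); v=(-1,-3)
2. t=4/3 → B at (2,0); v=(-1,3)
3. t=4/3 → T at (2/3,4); v=(-1,-3)

Final position: (2/3,4)
Wall sequence: TBT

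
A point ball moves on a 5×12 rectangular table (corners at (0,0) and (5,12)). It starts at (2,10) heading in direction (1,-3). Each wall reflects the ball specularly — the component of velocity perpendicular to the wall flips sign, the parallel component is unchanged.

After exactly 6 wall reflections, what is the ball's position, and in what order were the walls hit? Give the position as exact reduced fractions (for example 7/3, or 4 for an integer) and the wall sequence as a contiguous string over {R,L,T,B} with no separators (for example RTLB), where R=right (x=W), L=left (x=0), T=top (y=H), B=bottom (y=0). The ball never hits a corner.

1. t=3 → R at (5,1); v=(-1,-3)
2. t=1/3 → B at (14/3,0); v=(-1,3)
3. t=4 → T at (2/3,12); v=(-1,-3)
4. t=2/3 → L at (0,10); v=(1,-3)
5. t=10/3 → B at (10/3,0); v=(1,3)
6. t=5/3 → R at (5,5); v=(-1,3)

Final position: (5,5)
Wall sequence: RBTLBR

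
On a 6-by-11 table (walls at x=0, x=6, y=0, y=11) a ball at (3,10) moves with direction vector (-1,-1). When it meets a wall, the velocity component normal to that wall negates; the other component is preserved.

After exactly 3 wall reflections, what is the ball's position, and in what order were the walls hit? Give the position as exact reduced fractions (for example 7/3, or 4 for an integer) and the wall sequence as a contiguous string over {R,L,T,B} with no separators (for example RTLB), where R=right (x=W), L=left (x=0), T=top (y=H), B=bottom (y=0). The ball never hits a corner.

Final position: (5,0)
Wall sequence: LRB

1. t=3 → L at (0,7); v=(1,-1)
2. t=6 → R at (6,1); v=(-1,-1)
3. t=1 → B at (5,0); v=(-1,1)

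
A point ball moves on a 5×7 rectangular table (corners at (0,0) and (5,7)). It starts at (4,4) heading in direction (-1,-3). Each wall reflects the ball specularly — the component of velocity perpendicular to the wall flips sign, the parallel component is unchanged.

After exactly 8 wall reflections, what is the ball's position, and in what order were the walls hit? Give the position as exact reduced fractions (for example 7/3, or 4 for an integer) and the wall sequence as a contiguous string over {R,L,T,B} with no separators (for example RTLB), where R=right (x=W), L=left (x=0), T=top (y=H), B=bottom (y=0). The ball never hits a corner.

Final position: (1,7)
Wall sequence: BTLBTRBT

1. t=4/3 → B at (8/3,0); v=(-1,3)
2. t=7/3 → T at (1/3,7); v=(-1,-3)
3. t=1/3 → L at (0,6); v=(1,-3)
4. t=2 → B at (2,0); v=(1,3)
5. t=7/3 → T at (13/3,7); v=(1,-3)
6. t=2/3 → R at (5,5); v=(-1,-3)
7. t=5/3 → B at (10/3,0); v=(-1,3)
8. t=7/3 → T at (1,7); v=(-1,-3)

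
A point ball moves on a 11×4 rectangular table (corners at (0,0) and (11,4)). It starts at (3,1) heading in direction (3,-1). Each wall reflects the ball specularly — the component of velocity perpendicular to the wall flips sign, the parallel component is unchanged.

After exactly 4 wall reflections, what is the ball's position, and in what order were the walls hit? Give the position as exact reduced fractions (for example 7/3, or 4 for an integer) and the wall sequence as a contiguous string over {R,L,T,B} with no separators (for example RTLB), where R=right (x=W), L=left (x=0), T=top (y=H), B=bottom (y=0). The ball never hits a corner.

1. t=1 → B at (6,0); v=(3,1)
2. t=5/3 → R at (11,5/3); v=(-3,1)
3. t=7/3 → T at (4,4); v=(-3,-1)
4. t=4/3 → L at (0,8/3); v=(3,-1)

Final position: (0,8/3)
Wall sequence: BRTL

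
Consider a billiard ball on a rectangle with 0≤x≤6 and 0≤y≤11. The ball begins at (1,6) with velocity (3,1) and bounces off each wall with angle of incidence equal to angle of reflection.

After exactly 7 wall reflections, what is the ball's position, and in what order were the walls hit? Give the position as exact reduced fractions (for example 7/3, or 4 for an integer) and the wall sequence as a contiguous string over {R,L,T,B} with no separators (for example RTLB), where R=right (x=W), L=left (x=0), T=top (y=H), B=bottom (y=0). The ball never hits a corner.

1. t=5/3 → R at (6,23/3); v=(-3,1)
2. t=2 → L at (0,29/3); v=(3,1)
3. t=4/3 → T at (4,11); v=(3,-1)
4. t=2/3 → R at (6,31/3); v=(-3,-1)
5. t=2 → L at (0,25/3); v=(3,-1)
6. t=2 → R at (6,19/3); v=(-3,-1)
7. t=2 → L at (0,13/3); v=(3,-1)

Final position: (0,13/3)
Wall sequence: RLTRLRL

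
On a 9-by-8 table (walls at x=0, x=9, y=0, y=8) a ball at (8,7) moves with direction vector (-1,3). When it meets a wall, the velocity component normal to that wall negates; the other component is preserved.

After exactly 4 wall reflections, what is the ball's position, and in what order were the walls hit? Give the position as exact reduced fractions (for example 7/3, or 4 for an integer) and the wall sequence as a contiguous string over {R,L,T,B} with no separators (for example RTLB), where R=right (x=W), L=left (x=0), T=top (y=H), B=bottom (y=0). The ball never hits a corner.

Final position: (0,1)
Wall sequence: TBTL

1. t=1/3 → T at (23/3,8); v=(-1,-3)
2. t=8/3 → B at (5,0); v=(-1,3)
3. t=8/3 → T at (7/3,8); v=(-1,-3)
4. t=7/3 → L at (0,1); v=(1,-3)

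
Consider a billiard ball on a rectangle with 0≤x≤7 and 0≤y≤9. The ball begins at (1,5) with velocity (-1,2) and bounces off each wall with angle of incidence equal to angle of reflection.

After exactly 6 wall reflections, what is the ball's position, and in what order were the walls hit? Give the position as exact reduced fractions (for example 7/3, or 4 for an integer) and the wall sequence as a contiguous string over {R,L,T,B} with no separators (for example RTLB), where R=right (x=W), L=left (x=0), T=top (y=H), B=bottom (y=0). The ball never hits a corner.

1. t=1 → L at (0,7); v=(1,2)
2. t=1 → T at (1,9); v=(1,-2)
3. t=9/2 → B at (11/2,0); v=(1,2)
4. t=3/2 → R at (7,3); v=(-1,2)
5. t=3 → T at (4,9); v=(-1,-2)
6. t=4 → L at (0,1); v=(1,-2)

Final position: (0,1)
Wall sequence: LTBRTL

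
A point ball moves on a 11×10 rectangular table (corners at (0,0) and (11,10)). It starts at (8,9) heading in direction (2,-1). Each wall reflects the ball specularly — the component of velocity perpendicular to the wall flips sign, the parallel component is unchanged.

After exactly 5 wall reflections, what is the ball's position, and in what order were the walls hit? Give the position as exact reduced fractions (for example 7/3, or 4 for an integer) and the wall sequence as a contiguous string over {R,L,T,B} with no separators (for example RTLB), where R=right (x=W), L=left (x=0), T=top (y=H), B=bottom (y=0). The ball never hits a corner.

1. t=3/2 → R at (11,15/2); v=(-2,-1)
2. t=11/2 → L at (0,2); v=(2,-1)
3. t=2 → B at (4,0); v=(2,1)
4. t=7/2 → R at (11,7/2); v=(-2,1)
5. t=11/2 → L at (0,9); v=(2,1)

Final position: (0,9)
Wall sequence: RLBRL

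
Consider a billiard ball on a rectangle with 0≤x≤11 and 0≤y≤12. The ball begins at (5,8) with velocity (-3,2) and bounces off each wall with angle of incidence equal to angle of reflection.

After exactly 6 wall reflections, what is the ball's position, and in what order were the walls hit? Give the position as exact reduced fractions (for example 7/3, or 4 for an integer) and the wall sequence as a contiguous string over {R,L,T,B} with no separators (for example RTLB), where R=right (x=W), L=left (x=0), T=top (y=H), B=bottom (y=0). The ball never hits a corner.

1. t=5/3 → L at (0,34/3); v=(3,2)
2. t=1/3 → T at (1,12); v=(3,-2)
3. t=10/3 → R at (11,16/3); v=(-3,-2)
4. t=8/3 → B at (3,0); v=(-3,2)
5. t=1 → L at (0,2); v=(3,2)
6. t=11/3 → R at (11,28/3); v=(-3,2)

Final position: (11,28/3)
Wall sequence: LTRBLR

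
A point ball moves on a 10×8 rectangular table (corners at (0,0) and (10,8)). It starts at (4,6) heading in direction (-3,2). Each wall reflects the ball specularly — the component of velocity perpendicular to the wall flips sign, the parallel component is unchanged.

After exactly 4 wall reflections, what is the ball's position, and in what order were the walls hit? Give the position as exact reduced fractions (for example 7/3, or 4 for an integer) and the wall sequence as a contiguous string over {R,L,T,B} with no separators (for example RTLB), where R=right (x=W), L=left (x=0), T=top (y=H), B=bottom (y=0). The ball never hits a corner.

1. t=1 → T at (1,8); v=(-3,-2)
2. t=1/3 → L at (0,22/3); v=(3,-2)
3. t=10/3 → R at (10,2/3); v=(-3,-2)
4. t=1/3 → B at (9,0); v=(-3,2)

Final position: (9,0)
Wall sequence: TLRB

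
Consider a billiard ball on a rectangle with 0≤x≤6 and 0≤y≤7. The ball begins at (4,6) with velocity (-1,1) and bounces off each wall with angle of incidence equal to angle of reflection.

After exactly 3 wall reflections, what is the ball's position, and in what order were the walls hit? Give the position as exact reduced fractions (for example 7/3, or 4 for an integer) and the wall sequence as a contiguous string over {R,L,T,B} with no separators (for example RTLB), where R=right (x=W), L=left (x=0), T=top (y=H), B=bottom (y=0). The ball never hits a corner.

Final position: (4,0)
Wall sequence: TLB

1. t=1 → T at (3,7); v=(-1,-1)
2. t=3 → L at (0,4); v=(1,-1)
3. t=4 → B at (4,0); v=(1,1)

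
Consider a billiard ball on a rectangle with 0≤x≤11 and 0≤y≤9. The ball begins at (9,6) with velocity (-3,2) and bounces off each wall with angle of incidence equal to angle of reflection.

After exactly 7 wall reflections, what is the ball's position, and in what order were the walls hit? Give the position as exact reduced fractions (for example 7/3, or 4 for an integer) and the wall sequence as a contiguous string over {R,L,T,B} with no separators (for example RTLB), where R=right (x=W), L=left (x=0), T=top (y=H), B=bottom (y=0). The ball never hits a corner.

Final position: (11,2)
Wall sequence: TLBRLTR

1. t=3/2 → T at (9/2,9); v=(-3,-2)
2. t=3/2 → L at (0,6); v=(3,-2)
3. t=3 → B at (9,0); v=(3,2)
4. t=2/3 → R at (11,4/3); v=(-3,2)
5. t=11/3 → L at (0,26/3); v=(3,2)
6. t=1/6 → T at (1/2,9); v=(3,-2)
7. t=7/2 → R at (11,2); v=(-3,-2)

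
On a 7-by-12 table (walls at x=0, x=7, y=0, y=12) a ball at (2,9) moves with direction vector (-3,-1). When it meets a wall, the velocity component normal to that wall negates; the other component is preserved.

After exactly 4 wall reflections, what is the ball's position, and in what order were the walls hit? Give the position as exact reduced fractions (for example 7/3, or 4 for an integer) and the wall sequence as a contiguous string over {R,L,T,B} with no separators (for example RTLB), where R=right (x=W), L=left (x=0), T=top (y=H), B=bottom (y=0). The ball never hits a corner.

1. t=2/3 → L at (0,25/3); v=(3,-1)
2. t=7/3 → R at (7,6); v=(-3,-1)
3. t=7/3 → L at (0,11/3); v=(3,-1)
4. t=7/3 → R at (7,4/3); v=(-3,-1)

Final position: (7,4/3)
Wall sequence: LRLR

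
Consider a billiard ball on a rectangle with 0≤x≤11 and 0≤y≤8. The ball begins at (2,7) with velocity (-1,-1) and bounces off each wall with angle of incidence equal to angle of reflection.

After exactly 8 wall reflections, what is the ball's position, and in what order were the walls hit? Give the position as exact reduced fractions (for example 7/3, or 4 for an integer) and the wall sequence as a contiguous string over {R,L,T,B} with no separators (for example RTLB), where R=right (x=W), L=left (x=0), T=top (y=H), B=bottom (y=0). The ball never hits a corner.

1. t=2 → L at (0,5); v=(1,-1)
2. t=5 → B at (5,0); v=(1,1)
3. t=6 → R at (11,6); v=(-1,1)
4. t=2 → T at (9,8); v=(-1,-1)
5. t=8 → B at (1,0); v=(-1,1)
6. t=1 → L at (0,1); v=(1,1)
7. t=7 → T at (7,8); v=(1,-1)
8. t=4 → R at (11,4); v=(-1,-1)

Final position: (11,4)
Wall sequence: LBRTBLTR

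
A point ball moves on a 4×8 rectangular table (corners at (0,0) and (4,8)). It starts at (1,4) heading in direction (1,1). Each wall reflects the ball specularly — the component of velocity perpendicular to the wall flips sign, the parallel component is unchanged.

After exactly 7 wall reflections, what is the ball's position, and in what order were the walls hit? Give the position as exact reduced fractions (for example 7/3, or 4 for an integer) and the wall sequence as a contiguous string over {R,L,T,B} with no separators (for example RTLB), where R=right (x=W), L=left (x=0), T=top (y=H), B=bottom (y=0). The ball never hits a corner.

1. t=3 → R at (4,7); v=(-1,1)
2. t=1 → T at (3,8); v=(-1,-1)
3. t=3 → L at (0,5); v=(1,-1)
4. t=4 → R at (4,1); v=(-1,-1)
5. t=1 → B at (3,0); v=(-1,1)
6. t=3 → L at (0,3); v=(1,1)
7. t=4 → R at (4,7); v=(-1,1)

Final position: (4,7)
Wall sequence: RTLRBLR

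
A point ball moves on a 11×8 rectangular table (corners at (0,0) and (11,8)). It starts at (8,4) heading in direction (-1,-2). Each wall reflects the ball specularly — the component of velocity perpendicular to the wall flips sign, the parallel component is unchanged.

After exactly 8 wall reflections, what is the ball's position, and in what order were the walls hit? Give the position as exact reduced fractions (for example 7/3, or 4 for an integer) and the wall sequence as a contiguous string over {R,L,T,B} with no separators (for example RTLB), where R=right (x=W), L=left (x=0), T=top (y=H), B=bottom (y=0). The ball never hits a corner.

1. t=2 → B at (6,0); v=(-1,2)
2. t=4 → T at (2,8); v=(-1,-2)
3. t=2 → L at (0,4); v=(1,-2)
4. t=2 → B at (2,0); v=(1,2)
5. t=4 → T at (6,8); v=(1,-2)
6. t=4 → B at (10,0); v=(1,2)
7. t=1 → R at (11,2); v=(-1,2)
8. t=3 → T at (8,8); v=(-1,-2)

Final position: (8,8)
Wall sequence: BTLBTBRT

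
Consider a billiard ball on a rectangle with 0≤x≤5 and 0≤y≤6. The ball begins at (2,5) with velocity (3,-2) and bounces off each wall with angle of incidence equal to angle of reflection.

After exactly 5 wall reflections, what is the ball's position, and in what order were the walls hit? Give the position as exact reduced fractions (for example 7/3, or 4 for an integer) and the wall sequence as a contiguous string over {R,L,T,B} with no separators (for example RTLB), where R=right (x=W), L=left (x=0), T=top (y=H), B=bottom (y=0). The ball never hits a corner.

1. t=1 → R at (5,3); v=(-3,-2)
2. t=3/2 → B at (1/2,0); v=(-3,2)
3. t=1/6 → L at (0,1/3); v=(3,2)
4. t=5/3 → R at (5,11/3); v=(-3,2)
5. t=7/6 → T at (3/2,6); v=(-3,-2)

Final position: (3/2,6)
Wall sequence: RBLRT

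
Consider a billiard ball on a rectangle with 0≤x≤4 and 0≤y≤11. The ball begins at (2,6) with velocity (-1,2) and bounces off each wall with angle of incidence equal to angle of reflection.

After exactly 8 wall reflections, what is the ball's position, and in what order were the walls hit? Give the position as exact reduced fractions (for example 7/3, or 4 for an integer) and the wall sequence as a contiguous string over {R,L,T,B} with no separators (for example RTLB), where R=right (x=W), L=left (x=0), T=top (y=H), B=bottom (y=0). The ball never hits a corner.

Final position: (0,2)
Wall sequence: LTRBLTRL

1. t=2 → L at (0,10); v=(1,2)
2. t=1/2 → T at (1/2,11); v=(1,-2)
3. t=7/2 → R at (4,4); v=(-1,-2)
4. t=2 → B at (2,0); v=(-1,2)
5. t=2 → L at (0,4); v=(1,2)
6. t=7/2 → T at (7/2,11); v=(1,-2)
7. t=1/2 → R at (4,10); v=(-1,-2)
8. t=4 → L at (0,2); v=(1,-2)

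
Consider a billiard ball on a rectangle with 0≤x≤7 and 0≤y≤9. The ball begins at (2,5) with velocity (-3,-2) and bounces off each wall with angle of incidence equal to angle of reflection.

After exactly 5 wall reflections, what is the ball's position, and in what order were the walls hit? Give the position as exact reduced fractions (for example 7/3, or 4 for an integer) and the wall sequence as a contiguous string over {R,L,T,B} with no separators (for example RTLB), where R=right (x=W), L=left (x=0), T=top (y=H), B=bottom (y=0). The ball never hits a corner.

Final position: (5,9)
Wall sequence: LBRLT

1. t=2/3 → L at (0,11/3); v=(3,-2)
2. t=11/6 → B at (11/2,0); v=(3,2)
3. t=1/2 → R at (7,1); v=(-3,2)
4. t=7/3 → L at (0,17/3); v=(3,2)
5. t=5/3 → T at (5,9); v=(3,-2)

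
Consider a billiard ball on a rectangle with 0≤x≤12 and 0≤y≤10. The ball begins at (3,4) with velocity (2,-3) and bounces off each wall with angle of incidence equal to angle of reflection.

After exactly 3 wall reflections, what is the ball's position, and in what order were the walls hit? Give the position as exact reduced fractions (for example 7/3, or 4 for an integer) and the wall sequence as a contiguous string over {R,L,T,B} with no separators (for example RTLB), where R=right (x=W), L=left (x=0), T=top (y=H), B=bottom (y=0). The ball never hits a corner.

1. t=4/3 → B at (17/3,0); v=(2,3)
2. t=19/6 → R at (12,19/2); v=(-2,3)
3. t=1/6 → T at (35/3,10); v=(-2,-3)

Final position: (35/3,10)
Wall sequence: BRT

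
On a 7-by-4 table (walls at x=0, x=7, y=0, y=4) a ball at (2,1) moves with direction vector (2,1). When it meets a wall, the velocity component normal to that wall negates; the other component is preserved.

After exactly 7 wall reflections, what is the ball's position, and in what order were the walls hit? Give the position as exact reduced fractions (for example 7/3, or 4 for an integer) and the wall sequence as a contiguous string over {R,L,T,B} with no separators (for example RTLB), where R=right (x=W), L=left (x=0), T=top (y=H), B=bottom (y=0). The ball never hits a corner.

1. t=5/2 → R at (7,7/2); v=(-2,1)
2. t=1/2 → T at (6,4); v=(-2,-1)
3. t=3 → L at (0,1); v=(2,-1)
4. t=1 → B at (2,0); v=(2,1)
5. t=5/2 → R at (7,5/2); v=(-2,1)
6. t=3/2 → T at (4,4); v=(-2,-1)
7. t=2 → L at (0,2); v=(2,-1)

Final position: (0,2)
Wall sequence: RTLBRTL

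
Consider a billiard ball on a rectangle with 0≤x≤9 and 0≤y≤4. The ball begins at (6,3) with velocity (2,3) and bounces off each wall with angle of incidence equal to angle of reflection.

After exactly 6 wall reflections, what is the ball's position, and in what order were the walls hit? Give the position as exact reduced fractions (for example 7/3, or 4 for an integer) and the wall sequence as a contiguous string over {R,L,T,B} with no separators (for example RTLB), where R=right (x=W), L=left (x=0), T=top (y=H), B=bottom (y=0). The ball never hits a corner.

Final position: (2/3,4)
Wall sequence: TRBTBT

1. t=1/3 → T at (20/3,4); v=(2,-3)
2. t=7/6 → R at (9,1/2); v=(-2,-3)
3. t=1/6 → B at (26/3,0); v=(-2,3)
4. t=4/3 → T at (6,4); v=(-2,-3)
5. t=4/3 → B at (10/3,0); v=(-2,3)
6. t=4/3 → T at (2/3,4); v=(-2,-3)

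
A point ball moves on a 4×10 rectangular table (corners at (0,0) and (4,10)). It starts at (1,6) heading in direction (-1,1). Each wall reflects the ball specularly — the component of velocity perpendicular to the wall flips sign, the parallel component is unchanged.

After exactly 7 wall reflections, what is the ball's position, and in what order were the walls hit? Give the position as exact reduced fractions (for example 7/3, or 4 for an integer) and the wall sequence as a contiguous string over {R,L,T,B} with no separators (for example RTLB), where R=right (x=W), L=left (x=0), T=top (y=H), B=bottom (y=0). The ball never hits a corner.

1. t=1 → L at (0,7); v=(1,1)
2. t=3 → T at (3,10); v=(1,-1)
3. t=1 → R at (4,9); v=(-1,-1)
4. t=4 → L at (0,5); v=(1,-1)
5. t=4 → R at (4,1); v=(-1,-1)
6. t=1 → B at (3,0); v=(-1,1)
7. t=3 → L at (0,3); v=(1,1)

Final position: (0,3)
Wall sequence: LTRLRBL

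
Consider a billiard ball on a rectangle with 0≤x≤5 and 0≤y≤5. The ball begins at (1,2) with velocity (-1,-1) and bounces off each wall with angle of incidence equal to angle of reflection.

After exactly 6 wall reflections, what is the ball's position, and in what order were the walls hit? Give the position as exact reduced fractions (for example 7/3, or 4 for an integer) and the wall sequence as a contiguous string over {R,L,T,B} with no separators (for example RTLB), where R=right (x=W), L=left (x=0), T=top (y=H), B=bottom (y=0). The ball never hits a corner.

Final position: (1,0)
Wall sequence: LBRTLB

1. t=1 → L at (0,1); v=(1,-1)
2. t=1 → B at (1,0); v=(1,1)
3. t=4 → R at (5,4); v=(-1,1)
4. t=1 → T at (4,5); v=(-1,-1)
5. t=4 → L at (0,1); v=(1,-1)
6. t=1 → B at (1,0); v=(1,1)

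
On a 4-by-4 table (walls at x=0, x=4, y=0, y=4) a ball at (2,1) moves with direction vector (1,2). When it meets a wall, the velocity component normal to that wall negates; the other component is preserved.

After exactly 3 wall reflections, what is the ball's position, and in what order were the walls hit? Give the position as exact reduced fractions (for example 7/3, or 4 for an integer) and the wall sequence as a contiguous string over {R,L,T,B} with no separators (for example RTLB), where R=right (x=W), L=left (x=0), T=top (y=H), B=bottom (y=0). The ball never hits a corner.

1. t=3/2 → T at (7/2,4); v=(1,-2)
2. t=1/2 → R at (4,3); v=(-1,-2)
3. t=3/2 → B at (5/2,0); v=(-1,2)

Final position: (5/2,0)
Wall sequence: TRB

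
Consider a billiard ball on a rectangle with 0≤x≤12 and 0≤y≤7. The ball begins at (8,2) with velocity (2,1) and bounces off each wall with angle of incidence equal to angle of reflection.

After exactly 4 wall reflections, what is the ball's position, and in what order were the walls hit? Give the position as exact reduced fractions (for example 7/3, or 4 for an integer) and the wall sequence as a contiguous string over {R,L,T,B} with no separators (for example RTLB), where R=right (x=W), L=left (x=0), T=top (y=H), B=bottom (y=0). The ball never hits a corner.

1. t=2 → R at (12,4); v=(-2,1)
2. t=3 → T at (6,7); v=(-2,-1)
3. t=3 → L at (0,4); v=(2,-1)
4. t=4 → B at (8,0); v=(2,1)

Final position: (8,0)
Wall sequence: RTLB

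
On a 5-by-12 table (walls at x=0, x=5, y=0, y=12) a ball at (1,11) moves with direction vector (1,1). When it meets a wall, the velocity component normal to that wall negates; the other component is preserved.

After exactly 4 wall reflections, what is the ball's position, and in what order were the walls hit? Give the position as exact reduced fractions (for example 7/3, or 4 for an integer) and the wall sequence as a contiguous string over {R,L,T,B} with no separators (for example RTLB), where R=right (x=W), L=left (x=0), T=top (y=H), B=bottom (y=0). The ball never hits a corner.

1. t=1 → T at (2,12); v=(1,-1)
2. t=3 → R at (5,9); v=(-1,-1)
3. t=5 → L at (0,4); v=(1,-1)
4. t=4 → B at (4,0); v=(1,1)

Final position: (4,0)
Wall sequence: TRLB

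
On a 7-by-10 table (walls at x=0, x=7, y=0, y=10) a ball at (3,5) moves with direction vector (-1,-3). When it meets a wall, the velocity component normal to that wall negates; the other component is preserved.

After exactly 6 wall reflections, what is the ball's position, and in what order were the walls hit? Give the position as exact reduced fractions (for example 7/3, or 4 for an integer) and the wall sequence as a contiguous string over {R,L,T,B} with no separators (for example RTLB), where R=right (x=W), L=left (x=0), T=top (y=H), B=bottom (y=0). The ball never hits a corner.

Final position: (16/3,10)
Wall sequence: BLTBRT

1. t=5/3 → B at (4/3,0); v=(-1,3)
2. t=4/3 → L at (0,4); v=(1,3)
3. t=2 → T at (2,10); v=(1,-3)
4. t=10/3 → B at (16/3,0); v=(1,3)
5. t=5/3 → R at (7,5); v=(-1,3)
6. t=5/3 → T at (16/3,10); v=(-1,-3)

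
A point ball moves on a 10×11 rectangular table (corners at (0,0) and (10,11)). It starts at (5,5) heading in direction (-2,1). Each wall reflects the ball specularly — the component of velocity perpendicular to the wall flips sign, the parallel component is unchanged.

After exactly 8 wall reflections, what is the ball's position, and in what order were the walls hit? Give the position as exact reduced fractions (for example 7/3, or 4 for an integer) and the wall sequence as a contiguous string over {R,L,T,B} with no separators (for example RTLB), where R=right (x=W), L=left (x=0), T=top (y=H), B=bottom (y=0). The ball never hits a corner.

1. t=5/2 → L at (0,15/2); v=(2,1)
2. t=7/2 → T at (7,11); v=(2,-1)
3. t=3/2 → R at (10,19/2); v=(-2,-1)
4. t=5 → L at (0,9/2); v=(2,-1)
5. t=9/2 → B at (9,0); v=(2,1)
6. t=1/2 → R at (10,1/2); v=(-2,1)
7. t=5 → L at (0,11/2); v=(2,1)
8. t=5 → R at (10,21/2); v=(-2,1)

Final position: (10,21/2)
Wall sequence: LTRLBRLR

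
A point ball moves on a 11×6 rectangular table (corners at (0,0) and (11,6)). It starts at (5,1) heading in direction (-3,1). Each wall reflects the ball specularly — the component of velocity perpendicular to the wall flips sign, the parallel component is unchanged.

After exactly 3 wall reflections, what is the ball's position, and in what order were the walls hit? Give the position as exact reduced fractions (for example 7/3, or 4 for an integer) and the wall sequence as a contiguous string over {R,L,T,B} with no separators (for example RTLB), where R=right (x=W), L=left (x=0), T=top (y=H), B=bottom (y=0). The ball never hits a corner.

1. t=5/3 → L at (0,8/3); v=(3,1)
2. t=10/3 → T at (10,6); v=(3,-1)
3. t=1/3 → R at (11,17/3); v=(-3,-1)

Final position: (11,17/3)
Wall sequence: LTR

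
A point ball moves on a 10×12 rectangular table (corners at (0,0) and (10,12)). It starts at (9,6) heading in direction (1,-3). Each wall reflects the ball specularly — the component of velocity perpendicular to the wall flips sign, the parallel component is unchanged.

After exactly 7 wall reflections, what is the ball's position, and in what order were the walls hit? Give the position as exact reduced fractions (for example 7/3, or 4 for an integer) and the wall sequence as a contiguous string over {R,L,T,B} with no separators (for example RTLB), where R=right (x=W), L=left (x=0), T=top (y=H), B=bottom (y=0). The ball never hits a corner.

1. t=1 → R at (10,3); v=(-1,-3)
2. t=1 → B at (9,0); v=(-1,3)
3. t=4 → T at (5,12); v=(-1,-3)
4. t=4 → B at (1,0); v=(-1,3)
5. t=1 → L at (0,3); v=(1,3)
6. t=3 → T at (3,12); v=(1,-3)
7. t=4 → B at (7,0); v=(1,3)

Final position: (7,0)
Wall sequence: RBTBLTB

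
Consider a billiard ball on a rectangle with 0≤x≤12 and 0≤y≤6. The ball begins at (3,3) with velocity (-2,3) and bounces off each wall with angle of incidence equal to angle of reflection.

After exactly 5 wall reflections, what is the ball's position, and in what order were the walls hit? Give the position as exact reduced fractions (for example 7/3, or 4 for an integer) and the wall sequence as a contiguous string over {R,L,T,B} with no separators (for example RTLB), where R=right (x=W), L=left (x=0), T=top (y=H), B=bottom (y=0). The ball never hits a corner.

1. t=1 → T at (1,6); v=(-2,-3)
2. t=1/2 → L at (0,9/2); v=(2,-3)
3. t=3/2 → B at (3,0); v=(2,3)
4. t=2 → T at (7,6); v=(2,-3)
5. t=2 → B at (11,0); v=(2,3)

Final position: (11,0)
Wall sequence: TLBTB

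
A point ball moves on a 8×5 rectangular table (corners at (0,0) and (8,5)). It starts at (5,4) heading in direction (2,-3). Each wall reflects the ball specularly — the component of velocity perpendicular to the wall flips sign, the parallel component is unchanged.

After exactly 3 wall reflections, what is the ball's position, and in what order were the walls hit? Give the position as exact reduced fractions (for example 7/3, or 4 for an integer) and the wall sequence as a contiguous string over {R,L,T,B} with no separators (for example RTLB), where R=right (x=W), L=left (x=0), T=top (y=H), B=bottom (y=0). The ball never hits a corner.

Final position: (5,5)
Wall sequence: BRT

1. t=4/3 → B at (23/3,0); v=(2,3)
2. t=1/6 → R at (8,1/2); v=(-2,3)
3. t=3/2 → T at (5,5); v=(-2,-3)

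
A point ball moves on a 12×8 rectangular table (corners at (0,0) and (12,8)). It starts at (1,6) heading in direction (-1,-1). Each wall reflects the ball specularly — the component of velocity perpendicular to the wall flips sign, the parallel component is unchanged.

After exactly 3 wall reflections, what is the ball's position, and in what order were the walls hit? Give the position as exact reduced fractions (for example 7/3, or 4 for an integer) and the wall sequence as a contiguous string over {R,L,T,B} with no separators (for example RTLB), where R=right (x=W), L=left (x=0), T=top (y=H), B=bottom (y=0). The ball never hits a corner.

Final position: (12,7)
Wall sequence: LBR

1. t=1 → L at (0,5); v=(1,-1)
2. t=5 → B at (5,0); v=(1,1)
3. t=7 → R at (12,7); v=(-1,1)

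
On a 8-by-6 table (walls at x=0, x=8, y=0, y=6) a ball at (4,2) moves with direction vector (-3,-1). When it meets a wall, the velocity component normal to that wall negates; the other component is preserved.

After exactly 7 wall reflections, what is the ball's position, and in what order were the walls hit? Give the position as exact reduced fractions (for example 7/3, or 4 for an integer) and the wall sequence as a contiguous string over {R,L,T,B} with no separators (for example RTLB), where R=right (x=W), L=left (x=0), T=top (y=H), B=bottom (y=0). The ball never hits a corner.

1. t=4/3 → L at (0,2/3); v=(3,-1)
2. t=2/3 → B at (2,0); v=(3,1)
3. t=2 → R at (8,2); v=(-3,1)
4. t=8/3 → L at (0,14/3); v=(3,1)
5. t=4/3 → T at (4,6); v=(3,-1)
6. t=4/3 → R at (8,14/3); v=(-3,-1)
7. t=8/3 → L at (0,2); v=(3,-1)

Final position: (0,2)
Wall sequence: LBRLTRL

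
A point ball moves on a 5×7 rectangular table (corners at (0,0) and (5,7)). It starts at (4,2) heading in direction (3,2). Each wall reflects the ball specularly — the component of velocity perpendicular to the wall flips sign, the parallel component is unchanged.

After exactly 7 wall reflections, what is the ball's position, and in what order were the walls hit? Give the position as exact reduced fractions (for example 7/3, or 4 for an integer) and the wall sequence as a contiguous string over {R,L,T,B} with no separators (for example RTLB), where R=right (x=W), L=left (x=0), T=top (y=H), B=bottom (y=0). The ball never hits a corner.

Final position: (5,2)
Wall sequence: RLTRLBR

1. t=1/3 → R at (5,8/3); v=(-3,2)
2. t=5/3 → L at (0,6); v=(3,2)
3. t=1/2 → T at (3/2,7); v=(3,-2)
4. t=7/6 → R at (5,14/3); v=(-3,-2)
5. t=5/3 → L at (0,4/3); v=(3,-2)
6. t=2/3 → B at (2,0); v=(3,2)
7. t=1 → R at (5,2); v=(-3,2)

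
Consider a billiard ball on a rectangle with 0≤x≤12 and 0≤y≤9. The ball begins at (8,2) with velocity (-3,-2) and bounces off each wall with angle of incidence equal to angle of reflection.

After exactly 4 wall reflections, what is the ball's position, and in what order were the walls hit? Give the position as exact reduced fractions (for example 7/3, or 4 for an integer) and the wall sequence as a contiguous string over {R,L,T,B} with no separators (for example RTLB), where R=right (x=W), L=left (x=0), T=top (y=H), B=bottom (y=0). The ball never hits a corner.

1. t=1 → B at (5,0); v=(-3,2)
2. t=5/3 → L at (0,10/3); v=(3,2)
3. t=17/6 → T at (17/2,9); v=(3,-2)
4. t=7/6 → R at (12,20/3); v=(-3,-2)

Final position: (12,20/3)
Wall sequence: BLTR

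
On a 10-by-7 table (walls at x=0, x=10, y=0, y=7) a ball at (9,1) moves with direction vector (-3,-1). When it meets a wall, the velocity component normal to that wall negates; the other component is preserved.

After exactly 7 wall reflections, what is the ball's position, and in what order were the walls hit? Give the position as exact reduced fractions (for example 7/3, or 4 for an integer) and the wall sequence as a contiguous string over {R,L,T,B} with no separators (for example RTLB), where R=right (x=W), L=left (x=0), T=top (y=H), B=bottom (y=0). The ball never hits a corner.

Final position: (4,0)
Wall sequence: BLRTLRB

1. t=1 → B at (6,0); v=(-3,1)
2. t=2 → L at (0,2); v=(3,1)
3. t=10/3 → R at (10,16/3); v=(-3,1)
4. t=5/3 → T at (5,7); v=(-3,-1)
5. t=5/3 → L at (0,16/3); v=(3,-1)
6. t=10/3 → R at (10,2); v=(-3,-1)
7. t=2 → B at (4,0); v=(-3,1)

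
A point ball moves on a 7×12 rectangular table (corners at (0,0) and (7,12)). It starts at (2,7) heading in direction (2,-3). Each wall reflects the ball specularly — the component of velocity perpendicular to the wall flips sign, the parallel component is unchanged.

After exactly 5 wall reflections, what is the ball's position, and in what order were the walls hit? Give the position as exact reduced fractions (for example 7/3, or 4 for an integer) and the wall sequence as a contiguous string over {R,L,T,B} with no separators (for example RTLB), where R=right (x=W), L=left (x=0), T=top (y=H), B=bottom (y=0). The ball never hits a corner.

Final position: (7,5/2)
Wall sequence: BRLTR

1. t=7/3 → B at (20/3,0); v=(2,3)
2. t=1/6 → R at (7,1/2); v=(-2,3)
3. t=7/2 → L at (0,11); v=(2,3)
4. t=1/3 → T at (2/3,12); v=(2,-3)
5. t=19/6 → R at (7,5/2); v=(-2,-3)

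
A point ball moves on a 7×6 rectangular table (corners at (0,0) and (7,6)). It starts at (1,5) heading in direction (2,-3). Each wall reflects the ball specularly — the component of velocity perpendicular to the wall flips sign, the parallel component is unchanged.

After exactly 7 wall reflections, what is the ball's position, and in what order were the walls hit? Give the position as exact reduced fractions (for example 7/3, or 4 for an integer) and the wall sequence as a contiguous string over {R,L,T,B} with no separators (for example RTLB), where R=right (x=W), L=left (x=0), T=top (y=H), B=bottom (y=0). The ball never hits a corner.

Final position: (19/3,0)
Wall sequence: BRTBLTB

1. t=5/3 → B at (13/3,0); v=(2,3)
2. t=4/3 → R at (7,4); v=(-2,3)
3. t=2/3 → T at (17/3,6); v=(-2,-3)
4. t=2 → B at (5/3,0); v=(-2,3)
5. t=5/6 → L at (0,5/2); v=(2,3)
6. t=7/6 → T at (7/3,6); v=(2,-3)
7. t=2 → B at (19/3,0); v=(2,3)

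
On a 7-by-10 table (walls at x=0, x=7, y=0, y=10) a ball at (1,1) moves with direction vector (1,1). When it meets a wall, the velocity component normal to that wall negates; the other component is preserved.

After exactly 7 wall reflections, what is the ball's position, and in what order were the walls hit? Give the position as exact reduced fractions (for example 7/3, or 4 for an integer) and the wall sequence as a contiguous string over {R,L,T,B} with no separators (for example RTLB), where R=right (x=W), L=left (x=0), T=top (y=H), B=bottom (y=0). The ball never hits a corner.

Final position: (2,10)
Wall sequence: RTLBRLT

1. t=6 → R at (7,7); v=(-1,1)
2. t=3 → T at (4,10); v=(-1,-1)
3. t=4 → L at (0,6); v=(1,-1)
4. t=6 → B at (6,0); v=(1,1)
5. t=1 → R at (7,1); v=(-1,1)
6. t=7 → L at (0,8); v=(1,1)
7. t=2 → T at (2,10); v=(1,-1)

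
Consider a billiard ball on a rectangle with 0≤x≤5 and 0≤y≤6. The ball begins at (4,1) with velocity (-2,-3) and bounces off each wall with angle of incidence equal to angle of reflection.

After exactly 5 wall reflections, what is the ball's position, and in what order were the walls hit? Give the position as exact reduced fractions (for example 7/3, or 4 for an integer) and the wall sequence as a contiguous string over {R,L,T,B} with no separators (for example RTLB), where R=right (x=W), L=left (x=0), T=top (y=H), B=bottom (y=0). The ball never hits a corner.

Final position: (5,1/2)
Wall sequence: BLTBR

1. t=1/3 → B at (10/3,0); v=(-2,3)
2. t=5/3 → L at (0,5); v=(2,3)
3. t=1/3 → T at (2/3,6); v=(2,-3)
4. t=2 → B at (14/3,0); v=(2,3)
5. t=1/6 → R at (5,1/2); v=(-2,3)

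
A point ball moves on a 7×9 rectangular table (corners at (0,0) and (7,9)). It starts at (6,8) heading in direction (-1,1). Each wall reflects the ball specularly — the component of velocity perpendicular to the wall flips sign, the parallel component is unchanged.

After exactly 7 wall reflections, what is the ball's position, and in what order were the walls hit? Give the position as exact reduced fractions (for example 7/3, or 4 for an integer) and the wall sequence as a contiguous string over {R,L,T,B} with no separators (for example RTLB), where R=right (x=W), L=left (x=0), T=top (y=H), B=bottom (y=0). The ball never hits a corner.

Final position: (7,1)
Wall sequence: TLBRTLR

1. t=1 → T at (5,9); v=(-1,-1)
2. t=5 → L at (0,4); v=(1,-1)
3. t=4 → B at (4,0); v=(1,1)
4. t=3 → R at (7,3); v=(-1,1)
5. t=6 → T at (1,9); v=(-1,-1)
6. t=1 → L at (0,8); v=(1,-1)
7. t=7 → R at (7,1); v=(-1,-1)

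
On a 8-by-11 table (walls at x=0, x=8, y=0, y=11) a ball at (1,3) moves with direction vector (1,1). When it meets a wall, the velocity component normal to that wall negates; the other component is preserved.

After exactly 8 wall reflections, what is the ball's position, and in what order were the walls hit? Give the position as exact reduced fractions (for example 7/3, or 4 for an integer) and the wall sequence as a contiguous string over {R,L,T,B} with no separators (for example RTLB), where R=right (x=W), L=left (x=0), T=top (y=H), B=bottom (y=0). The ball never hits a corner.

1. t=7 → R at (8,10); v=(-1,1)
2. t=1 → T at (7,11); v=(-1,-1)
3. t=7 → L at (0,4); v=(1,-1)
4. t=4 → B at (4,0); v=(1,1)
5. t=4 → R at (8,4); v=(-1,1)
6. t=7 → T at (1,11); v=(-1,-1)
7. t=1 → L at (0,10); v=(1,-1)
8. t=8 → R at (8,2); v=(-1,-1)

Final position: (8,2)
Wall sequence: RTLBRTLR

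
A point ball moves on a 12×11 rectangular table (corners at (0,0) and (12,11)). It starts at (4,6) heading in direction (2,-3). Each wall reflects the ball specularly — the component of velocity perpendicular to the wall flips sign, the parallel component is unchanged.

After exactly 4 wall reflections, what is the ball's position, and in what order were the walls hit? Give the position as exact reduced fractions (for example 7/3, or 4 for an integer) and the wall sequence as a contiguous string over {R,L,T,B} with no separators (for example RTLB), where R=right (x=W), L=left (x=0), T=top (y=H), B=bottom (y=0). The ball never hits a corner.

Final position: (4/3,0)
Wall sequence: BRTB

1. t=2 → B at (8,0); v=(2,3)
2. t=2 → R at (12,6); v=(-2,3)
3. t=5/3 → T at (26/3,11); v=(-2,-3)
4. t=11/3 → B at (4/3,0); v=(-2,3)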